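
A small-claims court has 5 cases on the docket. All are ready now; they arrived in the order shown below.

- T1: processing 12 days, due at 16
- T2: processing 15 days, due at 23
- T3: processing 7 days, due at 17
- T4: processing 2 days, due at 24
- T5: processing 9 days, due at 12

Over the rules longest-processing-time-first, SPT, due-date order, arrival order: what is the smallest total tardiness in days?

LPT (decreasing processing time): T2 T1 T5 T3 T4.
T2: 0→15, due 23, tardiness 0
T1: 15→27, due 16, tardiness 11
T5: 27→36, due 12, tardiness 24
T3: 36→43, due 17, tardiness 26
T4: 43→45, due 24, tardiness 21
Sum = 0+11+24+26+21 = 82.
SPT (increasing processing time): T4 T3 T5 T1 T2.
T4: 0→2, due 24, tardiness 0
T3: 2→9, due 17, tardiness 0
T5: 9→18, due 12, tardiness 6
T1: 18→30, due 16, tardiness 14
T2: 30→45, due 23, tardiness 22
Sum = 0+0+6+14+22 = 42.
EDD (increasing due date): T5 T1 T3 T2 T4.
T5: 0→9, due 12, tardiness 0
T1: 9→21, due 16, tardiness 5
T3: 21→28, due 17, tardiness 11
T2: 28→43, due 23, tardiness 20
T4: 43→45, due 24, tardiness 21
Sum = 0+5+11+20+21 = 57.
FIFO (arrival order): T1 T2 T3 T4 T5.
T1: 0→12, due 16, tardiness 0
T2: 12→27, due 23, tardiness 4
T3: 27→34, due 17, tardiness 17
T4: 34→36, due 24, tardiness 12
T5: 36→45, due 12, tardiness 33
Sum = 0+4+17+12+33 = 66.
LPT 82, SPT 42, EDD 57, FIFO 66 → minimum 42.

42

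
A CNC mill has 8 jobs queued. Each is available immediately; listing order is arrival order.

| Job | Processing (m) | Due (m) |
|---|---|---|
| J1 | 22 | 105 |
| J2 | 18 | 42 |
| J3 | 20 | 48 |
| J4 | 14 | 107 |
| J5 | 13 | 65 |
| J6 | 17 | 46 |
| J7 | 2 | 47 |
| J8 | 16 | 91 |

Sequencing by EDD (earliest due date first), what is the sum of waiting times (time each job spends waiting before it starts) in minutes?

411

EDD (increasing due date): J2 J6 J7 J3 J5 J8 J1 J4.
J2: waits 0, runs 0→18
J6: waits 18, runs 18→35
J7: waits 35, runs 35→37
J3: waits 37, runs 37→57
J5: waits 57, runs 57→70
J8: waits 70, runs 70→86
J1: waits 86, runs 86→108
J4: waits 108, runs 108→122
Sum = 0+18+35+37+57+70+86+108 = 411.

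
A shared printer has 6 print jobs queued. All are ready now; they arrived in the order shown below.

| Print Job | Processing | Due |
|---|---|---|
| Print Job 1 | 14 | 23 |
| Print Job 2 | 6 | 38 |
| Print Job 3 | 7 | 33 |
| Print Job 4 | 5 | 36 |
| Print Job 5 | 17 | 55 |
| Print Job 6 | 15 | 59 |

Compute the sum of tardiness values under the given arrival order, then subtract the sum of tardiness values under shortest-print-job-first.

-13

FIFO (arrival order): Print Job 1 Print Job 2 Print Job 3 Print Job 4 Print Job 5 Print Job 6.
Print Job 1: 0→14, due 23, tardiness 0
Print Job 2: 14→20, due 38, tardiness 0
Print Job 3: 20→27, due 33, tardiness 0
Print Job 4: 27→32, due 36, tardiness 0
Print Job 5: 32→49, due 55, tardiness 0
Print Job 6: 49→64, due 59, tardiness 5
Sum = 0+0+0+0+0+5 = 5.
SPT (increasing processing time): Print Job 4 Print Job 2 Print Job 3 Print Job 1 Print Job 6 Print Job 5.
Print Job 4: 0→5, due 36, tardiness 0
Print Job 2: 5→11, due 38, tardiness 0
Print Job 3: 11→18, due 33, tardiness 0
Print Job 1: 18→32, due 23, tardiness 9
Print Job 6: 32→47, due 59, tardiness 0
Print Job 5: 47→64, due 55, tardiness 9
Sum = 0+0+0+9+0+9 = 18.
Difference = 5 − 18 = -13.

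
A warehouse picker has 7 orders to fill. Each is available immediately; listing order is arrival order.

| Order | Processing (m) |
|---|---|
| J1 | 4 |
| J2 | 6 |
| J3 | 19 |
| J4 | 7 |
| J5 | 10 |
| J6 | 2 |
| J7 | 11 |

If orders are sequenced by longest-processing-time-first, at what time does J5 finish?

LPT (decreasing processing time): J3 J7 J5 J4 J2 J1 J6.
J3: 0→19
J7: 19→30
J5: 30→40

40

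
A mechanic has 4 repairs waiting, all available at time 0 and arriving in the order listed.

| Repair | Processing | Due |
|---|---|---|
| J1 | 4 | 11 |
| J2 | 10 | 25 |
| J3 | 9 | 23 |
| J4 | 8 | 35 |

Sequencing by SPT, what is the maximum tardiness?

SPT (increasing processing time): J1 J4 J3 J2.
J1: 0→4, due 11, tardiness 0
J4: 4→12, due 35, tardiness 0
J3: 12→21, due 23, tardiness 0
J2: 21→31, due 25, tardiness 6
Maximum = 6.

6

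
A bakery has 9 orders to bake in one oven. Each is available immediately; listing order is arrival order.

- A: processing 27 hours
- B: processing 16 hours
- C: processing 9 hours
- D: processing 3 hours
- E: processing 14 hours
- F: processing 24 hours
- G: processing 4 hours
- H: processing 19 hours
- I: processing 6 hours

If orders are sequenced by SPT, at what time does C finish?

SPT (increasing processing time): D G I C E B H F A.
D: 0→3
G: 3→7
I: 7→13
C: 13→22

22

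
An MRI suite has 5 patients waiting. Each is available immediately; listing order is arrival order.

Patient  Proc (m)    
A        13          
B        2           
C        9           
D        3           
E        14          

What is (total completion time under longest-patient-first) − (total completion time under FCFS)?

37

LPT (decreasing processing time): E A C D B.
E: 0→14
A: 14→27
C: 27→36
D: 36→39
B: 39→41
Sum = 14+27+36+39+41 = 157.
FIFO (arrival order): A B C D E.
A: 0→13
B: 13→15
C: 15→24
D: 24→27
E: 27→41
Sum = 13+15+24+27+41 = 120.
Difference = 157 − 120 = 37.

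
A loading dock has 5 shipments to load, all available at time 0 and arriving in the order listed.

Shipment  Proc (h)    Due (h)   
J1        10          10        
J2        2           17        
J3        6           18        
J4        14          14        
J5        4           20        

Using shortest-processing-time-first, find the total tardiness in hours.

34

SPT (increasing processing time): J2 J5 J3 J1 J4.
J2: 0→2, due 17, tardiness 0
J5: 2→6, due 20, tardiness 0
J3: 6→12, due 18, tardiness 0
J1: 12→22, due 10, tardiness 12
J4: 22→36, due 14, tardiness 22
Sum = 0+0+0+12+22 = 34.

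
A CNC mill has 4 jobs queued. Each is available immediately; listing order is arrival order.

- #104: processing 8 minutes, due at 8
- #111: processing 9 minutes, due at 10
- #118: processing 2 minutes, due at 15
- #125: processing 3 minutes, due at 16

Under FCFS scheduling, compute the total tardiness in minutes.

17

FIFO (arrival order): #104 #111 #118 #125.
#104: 0→8, due 8, tardiness 0
#111: 8→17, due 10, tardiness 7
#118: 17→19, due 15, tardiness 4
#125: 19→22, due 16, tardiness 6
Sum = 0+7+4+6 = 17.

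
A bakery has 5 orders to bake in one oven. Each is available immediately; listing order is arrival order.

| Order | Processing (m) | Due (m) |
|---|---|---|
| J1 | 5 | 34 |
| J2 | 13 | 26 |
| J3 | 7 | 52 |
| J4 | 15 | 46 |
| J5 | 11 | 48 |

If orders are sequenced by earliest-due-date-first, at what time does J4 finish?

EDD (increasing due date): J2 J1 J4 J5 J3.
J2: 0→13
J1: 13→18
J4: 18→33

33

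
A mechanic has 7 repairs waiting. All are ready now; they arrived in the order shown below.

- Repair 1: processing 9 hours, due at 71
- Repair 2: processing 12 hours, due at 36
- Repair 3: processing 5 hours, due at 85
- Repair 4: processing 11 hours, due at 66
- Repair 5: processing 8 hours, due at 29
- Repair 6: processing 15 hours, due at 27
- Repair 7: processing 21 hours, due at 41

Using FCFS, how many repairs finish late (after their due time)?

3

FIFO (arrival order): Repair 1 Repair 2 Repair 3 Repair 4 Repair 5 Repair 6 Repair 7.
Repair 1: 0→9, due 71, tardiness 0
Repair 2: 9→21, due 36, tardiness 0
Repair 3: 21→26, due 85, tardiness 0
Repair 4: 26→37, due 66, tardiness 0
Repair 5: 37→45, due 29, tardiness 16
Repair 6: 45→60, due 27, tardiness 33
Repair 7: 60→81, due 41, tardiness 40
Late repairs: 3.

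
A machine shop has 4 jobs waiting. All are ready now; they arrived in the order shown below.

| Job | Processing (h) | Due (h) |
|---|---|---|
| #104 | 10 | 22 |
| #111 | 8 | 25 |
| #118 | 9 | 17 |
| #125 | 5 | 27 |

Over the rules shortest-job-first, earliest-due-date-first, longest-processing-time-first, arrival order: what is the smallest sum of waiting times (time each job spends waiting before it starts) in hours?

40

SPT (increasing processing time): #125 #111 #118 #104.
#125: waits 0, runs 0→5
#111: waits 5, runs 5→13
#118: waits 13, runs 13→22
#104: waits 22, runs 22→32
Sum = 0+5+13+22 = 40.
EDD (increasing due date): #118 #104 #111 #125.
#118: waits 0, runs 0→9
#104: waits 9, runs 9→19
#111: waits 19, runs 19→27
#125: waits 27, runs 27→32
Sum = 0+9+19+27 = 55.
LPT (decreasing processing time): #104 #118 #111 #125.
#104: waits 0, runs 0→10
#118: waits 10, runs 10→19
#111: waits 19, runs 19→27
#125: waits 27, runs 27→32
Sum = 0+10+19+27 = 56.
FIFO (arrival order): #104 #111 #118 #125.
#104: waits 0, runs 0→10
#111: waits 10, runs 10→18
#118: waits 18, runs 18→27
#125: waits 27, runs 27→32
Sum = 0+10+18+27 = 55.
SPT 40, EDD 55, LPT 56, FIFO 55 → minimum 40.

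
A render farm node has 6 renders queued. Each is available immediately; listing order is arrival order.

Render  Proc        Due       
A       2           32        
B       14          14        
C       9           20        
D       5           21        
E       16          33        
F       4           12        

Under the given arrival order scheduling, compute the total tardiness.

FIFO (arrival order): A B C D E F.
A: 0→2, due 32, tardiness 0
B: 2→16, due 14, tardiness 2
C: 16→25, due 20, tardiness 5
D: 25→30, due 21, tardiness 9
E: 30→46, due 33, tardiness 13
F: 46→50, due 12, tardiness 38
Sum = 0+2+5+9+13+38 = 67.

67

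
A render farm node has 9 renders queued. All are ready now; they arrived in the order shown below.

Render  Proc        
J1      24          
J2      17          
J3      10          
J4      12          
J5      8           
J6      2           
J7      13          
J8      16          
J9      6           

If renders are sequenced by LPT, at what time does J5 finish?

LPT (decreasing processing time): J1 J2 J8 J7 J4 J3 J5 J9 J6.
J1: 0→24
J2: 24→41
J8: 41→57
J7: 57→70
J4: 70→82
J3: 82→92
J5: 92→100

100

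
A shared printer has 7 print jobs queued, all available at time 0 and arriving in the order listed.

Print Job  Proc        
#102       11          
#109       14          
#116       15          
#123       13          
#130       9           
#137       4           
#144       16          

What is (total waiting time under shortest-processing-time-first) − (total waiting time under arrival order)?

SPT (increasing processing time): #137 #130 #102 #123 #109 #116 #144.
#137: waits 0, runs 0→4
#130: waits 4, runs 4→13
#102: waits 13, runs 13→24
#123: waits 24, runs 24→37
#109: waits 37, runs 37→51
#116: waits 51, runs 51→66
#144: waits 66, runs 66→82
Sum = 0+4+13+24+37+51+66 = 195.
FIFO (arrival order): #102 #109 #116 #123 #130 #137 #144.
#102: waits 0, runs 0→11
#109: waits 11, runs 11→25
#116: waits 25, runs 25→40
#123: waits 40, runs 40→53
#130: waits 53, runs 53→62
#137: waits 62, runs 62→66
#144: waits 66, runs 66→82
Sum = 0+11+25+40+53+62+66 = 257.
Difference = 195 − 257 = -62.

-62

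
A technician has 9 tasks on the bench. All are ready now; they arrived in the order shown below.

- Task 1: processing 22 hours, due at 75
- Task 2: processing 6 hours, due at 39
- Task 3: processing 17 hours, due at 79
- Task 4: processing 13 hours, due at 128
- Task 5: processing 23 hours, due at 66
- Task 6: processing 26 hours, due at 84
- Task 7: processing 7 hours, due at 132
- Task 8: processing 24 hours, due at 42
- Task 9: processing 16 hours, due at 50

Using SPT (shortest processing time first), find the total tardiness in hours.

SPT (increasing processing time): Task 2 Task 7 Task 4 Task 9 Task 3 Task 1 Task 5 Task 8 Task 6.
Task 2: 0→6, due 39, tardiness 0
Task 7: 6→13, due 132, tardiness 0
Task 4: 13→26, due 128, tardiness 0
Task 9: 26→42, due 50, tardiness 0
Task 3: 42→59, due 79, tardiness 0
Task 1: 59→81, due 75, tardiness 6
Task 5: 81→104, due 66, tardiness 38
Task 8: 104→128, due 42, tardiness 86
Task 6: 128→154, due 84, tardiness 70
Sum = 0+0+0+0+0+6+38+86+70 = 200.

200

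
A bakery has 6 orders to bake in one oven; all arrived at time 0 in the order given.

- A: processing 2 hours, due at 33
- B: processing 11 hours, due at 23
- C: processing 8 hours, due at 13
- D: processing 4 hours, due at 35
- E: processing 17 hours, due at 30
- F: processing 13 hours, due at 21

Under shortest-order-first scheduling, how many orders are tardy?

SPT (increasing processing time): A D C B F E.
A: 0→2, due 33, tardiness 0
D: 2→6, due 35, tardiness 0
C: 6→14, due 13, tardiness 1
B: 14→25, due 23, tardiness 2
F: 25→38, due 21, tardiness 17
E: 38→55, due 30, tardiness 25
Late orders: 4.

4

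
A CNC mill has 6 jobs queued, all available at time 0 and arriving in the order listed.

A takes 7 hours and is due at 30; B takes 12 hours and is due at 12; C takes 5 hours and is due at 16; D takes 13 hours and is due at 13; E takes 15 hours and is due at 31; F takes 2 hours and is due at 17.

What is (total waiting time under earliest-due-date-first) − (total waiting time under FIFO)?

-1

EDD (increasing due date): B D C F A E.
B: waits 0, runs 0→12
D: waits 12, runs 12→25
C: waits 25, runs 25→30
F: waits 30, runs 30→32
A: waits 32, runs 32→39
E: waits 39, runs 39→54
Sum = 0+12+25+30+32+39 = 138.
FIFO (arrival order): A B C D E F.
A: waits 0, runs 0→7
B: waits 7, runs 7→19
C: waits 19, runs 19→24
D: waits 24, runs 24→37
E: waits 37, runs 37→52
F: waits 52, runs 52→54
Sum = 0+7+19+24+37+52 = 139.
Difference = 138 − 139 = -1.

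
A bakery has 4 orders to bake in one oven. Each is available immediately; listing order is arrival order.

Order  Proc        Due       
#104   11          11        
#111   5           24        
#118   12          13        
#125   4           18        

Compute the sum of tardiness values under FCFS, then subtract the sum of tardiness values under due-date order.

2

FIFO (arrival order): #104 #111 #118 #125.
#104: 0→11, due 11, tardiness 0
#111: 11→16, due 24, tardiness 0
#118: 16→28, due 13, tardiness 15
#125: 28→32, due 18, tardiness 14
Sum = 0+0+15+14 = 29.
EDD (increasing due date): #104 #118 #125 #111.
#104: 0→11, due 11, tardiness 0
#118: 11→23, due 13, tardiness 10
#125: 23→27, due 18, tardiness 9
#111: 27→32, due 24, tardiness 8
Sum = 0+10+9+8 = 27.
Difference = 29 − 27 = 2.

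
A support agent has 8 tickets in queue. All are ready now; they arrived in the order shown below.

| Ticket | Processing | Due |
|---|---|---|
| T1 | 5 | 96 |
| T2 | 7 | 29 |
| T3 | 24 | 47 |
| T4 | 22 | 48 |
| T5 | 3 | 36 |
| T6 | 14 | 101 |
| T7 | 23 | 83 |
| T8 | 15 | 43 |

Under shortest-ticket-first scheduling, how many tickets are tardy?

SPT (increasing processing time): T5 T1 T2 T6 T8 T4 T7 T3.
T5: 0→3, due 36, tardiness 0
T1: 3→8, due 96, tardiness 0
T2: 8→15, due 29, tardiness 0
T6: 15→29, due 101, tardiness 0
T8: 29→44, due 43, tardiness 1
T4: 44→66, due 48, tardiness 18
T7: 66→89, due 83, tardiness 6
T3: 89→113, due 47, tardiness 66
Late tickets: 4.

4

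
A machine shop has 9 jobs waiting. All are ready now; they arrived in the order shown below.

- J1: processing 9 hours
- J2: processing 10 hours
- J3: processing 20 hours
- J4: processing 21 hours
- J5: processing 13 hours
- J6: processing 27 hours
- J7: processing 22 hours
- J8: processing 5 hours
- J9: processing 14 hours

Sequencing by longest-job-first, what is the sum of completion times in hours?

LPT (decreasing processing time): J6 J7 J4 J3 J9 J5 J2 J1 J8.
J6: 0→27
J7: 27→49
J4: 49→70
J3: 70→90
J9: 90→104
J5: 104→117
J2: 117→127
J1: 127→136
J8: 136→141
Sum = 27+49+70+90+104+117+127+136+141 = 861.

861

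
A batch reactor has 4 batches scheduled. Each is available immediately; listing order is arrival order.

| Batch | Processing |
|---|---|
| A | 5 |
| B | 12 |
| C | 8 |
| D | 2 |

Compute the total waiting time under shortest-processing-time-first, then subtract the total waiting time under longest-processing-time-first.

SPT (increasing processing time): D A C B.
D: waits 0, runs 0→2
A: waits 2, runs 2→7
C: waits 7, runs 7→15
B: waits 15, runs 15→27
Sum = 0+2+7+15 = 24.
LPT (decreasing processing time): B C A D.
B: waits 0, runs 0→12
C: waits 12, runs 12→20
A: waits 20, runs 20→25
D: waits 25, runs 25→27
Sum = 0+12+20+25 = 57.
Difference = 24 − 57 = -33.

-33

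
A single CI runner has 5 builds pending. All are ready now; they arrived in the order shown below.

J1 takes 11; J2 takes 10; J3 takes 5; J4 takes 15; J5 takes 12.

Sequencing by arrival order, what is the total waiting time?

FIFO (arrival order): J1 J2 J3 J4 J5.
J1: waits 0, runs 0→11
J2: waits 11, runs 11→21
J3: waits 21, runs 21→26
J4: waits 26, runs 26→41
J5: waits 41, runs 41→53
Sum = 0+11+21+26+41 = 99.

99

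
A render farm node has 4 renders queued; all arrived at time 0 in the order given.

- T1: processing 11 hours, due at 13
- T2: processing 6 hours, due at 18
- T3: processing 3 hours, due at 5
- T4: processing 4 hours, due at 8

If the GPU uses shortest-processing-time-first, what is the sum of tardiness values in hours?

11

SPT (increasing processing time): T3 T4 T2 T1.
T3: 0→3, due 5, tardiness 0
T4: 3→7, due 8, tardiness 0
T2: 7→13, due 18, tardiness 0
T1: 13→24, due 13, tardiness 11
Sum = 0+0+0+11 = 11.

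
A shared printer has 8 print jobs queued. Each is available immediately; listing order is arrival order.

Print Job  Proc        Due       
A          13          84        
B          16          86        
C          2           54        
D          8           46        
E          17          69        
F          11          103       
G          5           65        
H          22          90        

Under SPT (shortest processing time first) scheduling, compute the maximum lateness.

SPT (increasing processing time): C G D F A B E H.
C: 0→2, due 54, lateness -52
G: 2→7, due 65, lateness -58
D: 7→15, due 46, lateness -31
F: 15→26, due 103, lateness -77
A: 26→39, due 84, lateness -45
B: 39→55, due 86, lateness -31
E: 55→72, due 69, lateness 3
H: 72→94, due 90, lateness 4
Maximum = 4.

4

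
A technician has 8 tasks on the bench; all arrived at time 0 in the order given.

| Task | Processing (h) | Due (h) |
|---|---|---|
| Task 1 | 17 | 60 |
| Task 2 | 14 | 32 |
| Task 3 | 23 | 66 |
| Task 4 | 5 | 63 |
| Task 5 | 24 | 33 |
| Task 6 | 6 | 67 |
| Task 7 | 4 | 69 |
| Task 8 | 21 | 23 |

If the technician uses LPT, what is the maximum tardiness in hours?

67

LPT (decreasing processing time): Task 5 Task 3 Task 8 Task 1 Task 2 Task 6 Task 4 Task 7.
Task 5: 0→24, due 33, tardiness 0
Task 3: 24→47, due 66, tardiness 0
Task 8: 47→68, due 23, tardiness 45
Task 1: 68→85, due 60, tardiness 25
Task 2: 85→99, due 32, tardiness 67
Task 6: 99→105, due 67, tardiness 38
Task 4: 105→110, due 63, tardiness 47
Task 7: 110→114, due 69, tardiness 45
Maximum = 67.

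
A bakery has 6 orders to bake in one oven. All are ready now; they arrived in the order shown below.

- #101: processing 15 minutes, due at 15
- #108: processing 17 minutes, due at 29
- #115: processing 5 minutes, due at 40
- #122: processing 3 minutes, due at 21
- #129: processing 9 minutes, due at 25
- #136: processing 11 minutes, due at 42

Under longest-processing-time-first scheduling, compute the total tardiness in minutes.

LPT (decreasing processing time): #108 #101 #136 #129 #115 #122.
#108: 0→17, due 29, tardiness 0
#101: 17→32, due 15, tardiness 17
#136: 32→43, due 42, tardiness 1
#129: 43→52, due 25, tardiness 27
#115: 52→57, due 40, tardiness 17
#122: 57→60, due 21, tardiness 39
Sum = 0+17+1+27+17+39 = 101.

101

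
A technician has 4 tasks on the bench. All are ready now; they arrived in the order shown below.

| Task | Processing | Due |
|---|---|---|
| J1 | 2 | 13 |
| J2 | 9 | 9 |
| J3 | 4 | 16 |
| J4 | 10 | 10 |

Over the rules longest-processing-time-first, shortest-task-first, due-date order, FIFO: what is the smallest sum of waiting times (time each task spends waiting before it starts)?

23

LPT (decreasing processing time): J4 J2 J3 J1.
J4: waits 0, runs 0→10
J2: waits 10, runs 10→19
J3: waits 19, runs 19→23
J1: waits 23, runs 23→25
Sum = 0+10+19+23 = 52.
SPT (increasing processing time): J1 J3 J2 J4.
J1: waits 0, runs 0→2
J3: waits 2, runs 2→6
J2: waits 6, runs 6→15
J4: waits 15, runs 15→25
Sum = 0+2+6+15 = 23.
EDD (increasing due date): J2 J4 J1 J3.
J2: waits 0, runs 0→9
J4: waits 9, runs 9→19
J1: waits 19, runs 19→21
J3: waits 21, runs 21→25
Sum = 0+9+19+21 = 49.
FIFO (arrival order): J1 J2 J3 J4.
J1: waits 0, runs 0→2
J2: waits 2, runs 2→11
J3: waits 11, runs 11→15
J4: waits 15, runs 15→25
Sum = 0+2+11+15 = 28.
LPT 52, SPT 23, EDD 49, FIFO 28 → minimum 23.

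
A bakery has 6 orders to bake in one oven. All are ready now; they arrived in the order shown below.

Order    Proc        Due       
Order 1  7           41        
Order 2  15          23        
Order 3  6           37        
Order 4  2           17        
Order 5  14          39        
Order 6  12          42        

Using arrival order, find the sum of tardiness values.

32

FIFO (arrival order): Order 1 Order 2 Order 3 Order 4 Order 5 Order 6.
Order 1: 0→7, due 41, tardiness 0
Order 2: 7→22, due 23, tardiness 0
Order 3: 22→28, due 37, tardiness 0
Order 4: 28→30, due 17, tardiness 13
Order 5: 30→44, due 39, tardiness 5
Order 6: 44→56, due 42, tardiness 14
Sum = 0+0+0+13+5+14 = 32.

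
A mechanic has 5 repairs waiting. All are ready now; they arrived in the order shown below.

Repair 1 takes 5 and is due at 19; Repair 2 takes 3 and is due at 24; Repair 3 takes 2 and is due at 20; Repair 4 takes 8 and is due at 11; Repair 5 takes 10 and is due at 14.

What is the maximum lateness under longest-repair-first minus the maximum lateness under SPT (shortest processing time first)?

LPT (decreasing processing time): Repair 5 Repair 4 Repair 1 Repair 2 Repair 3.
Repair 5: 0→10, due 14, lateness -4
Repair 4: 10→18, due 11, lateness 7
Repair 1: 18→23, due 19, lateness 4
Repair 2: 23→26, due 24, lateness 2
Repair 3: 26→28, due 20, lateness 8
Maximum = 8.
SPT (increasing processing time): Repair 3 Repair 2 Repair 1 Repair 4 Repair 5.
Repair 3: 0→2, due 20, lateness -18
Repair 2: 2→5, due 24, lateness -19
Repair 1: 5→10, due 19, lateness -9
Repair 4: 10→18, due 11, lateness 7
Repair 5: 18→28, due 14, lateness 14
Maximum = 14.
Difference = 8 − 14 = -6.

-6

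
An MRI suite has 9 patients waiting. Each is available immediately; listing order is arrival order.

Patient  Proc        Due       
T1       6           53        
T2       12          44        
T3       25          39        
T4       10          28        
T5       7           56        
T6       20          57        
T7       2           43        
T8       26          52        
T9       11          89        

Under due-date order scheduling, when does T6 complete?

108

EDD (increasing due date): T4 T3 T7 T2 T8 T1 T5 T6 T9.
T4: 0→10
T3: 10→35
T7: 35→37
T2: 37→49
T8: 49→75
T1: 75→81
T5: 81→88
T6: 88→108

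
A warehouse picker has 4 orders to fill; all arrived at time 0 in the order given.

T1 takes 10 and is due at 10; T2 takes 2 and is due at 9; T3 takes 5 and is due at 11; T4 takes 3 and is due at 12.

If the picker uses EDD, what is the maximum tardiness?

EDD (increasing due date): T2 T1 T3 T4.
T2: 0→2, due 9, tardiness 0
T1: 2→12, due 10, tardiness 2
T3: 12→17, due 11, tardiness 6
T4: 17→20, due 12, tardiness 8
Maximum = 8.

8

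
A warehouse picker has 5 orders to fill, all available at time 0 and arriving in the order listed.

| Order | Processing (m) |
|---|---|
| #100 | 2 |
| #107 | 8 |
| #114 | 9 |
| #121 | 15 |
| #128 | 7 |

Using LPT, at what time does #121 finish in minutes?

15

LPT (decreasing processing time): #121 #114 #107 #128 #100.
#121: 0→15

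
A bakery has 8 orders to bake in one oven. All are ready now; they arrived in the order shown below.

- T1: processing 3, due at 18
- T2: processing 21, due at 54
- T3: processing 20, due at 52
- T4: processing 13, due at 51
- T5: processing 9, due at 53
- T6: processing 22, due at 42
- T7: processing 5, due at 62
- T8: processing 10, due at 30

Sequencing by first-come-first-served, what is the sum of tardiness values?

FIFO (arrival order): T1 T2 T3 T4 T5 T6 T7 T8.
T1: 0→3, due 18, tardiness 0
T2: 3→24, due 54, tardiness 0
T3: 24→44, due 52, tardiness 0
T4: 44→57, due 51, tardiness 6
T5: 57→66, due 53, tardiness 13
T6: 66→88, due 42, tardiness 46
T7: 88→93, due 62, tardiness 31
T8: 93→103, due 30, tardiness 73
Sum = 0+0+0+6+13+46+31+73 = 169.

169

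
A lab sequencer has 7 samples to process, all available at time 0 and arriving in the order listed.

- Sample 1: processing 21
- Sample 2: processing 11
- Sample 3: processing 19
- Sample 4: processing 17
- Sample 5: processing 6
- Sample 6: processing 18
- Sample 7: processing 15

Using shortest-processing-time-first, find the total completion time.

SPT (increasing processing time): Sample 5 Sample 2 Sample 7 Sample 4 Sample 6 Sample 3 Sample 1.
Sample 5: 0→6
Sample 2: 6→17
Sample 7: 17→32
Sample 4: 32→49
Sample 6: 49→67
Sample 3: 67→86
Sample 1: 86→107
Sum = 6+17+32+49+67+86+107 = 364.

364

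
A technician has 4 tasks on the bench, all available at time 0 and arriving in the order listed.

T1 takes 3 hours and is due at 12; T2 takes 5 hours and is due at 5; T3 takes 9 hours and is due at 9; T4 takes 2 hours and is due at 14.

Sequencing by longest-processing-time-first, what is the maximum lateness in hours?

LPT (decreasing processing time): T3 T2 T1 T4.
T3: 0→9, due 9, lateness 0
T2: 9→14, due 5, lateness 9
T1: 14→17, due 12, lateness 5
T4: 17→19, due 14, lateness 5
Maximum = 9.

9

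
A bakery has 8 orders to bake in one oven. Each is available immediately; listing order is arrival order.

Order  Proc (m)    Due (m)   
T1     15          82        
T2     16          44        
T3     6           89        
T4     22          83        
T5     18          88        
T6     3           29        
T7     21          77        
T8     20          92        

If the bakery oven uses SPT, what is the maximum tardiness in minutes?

SPT (increasing processing time): T6 T3 T1 T2 T5 T8 T7 T4.
T6: 0→3, due 29, tardiness 0
T3: 3→9, due 89, tardiness 0
T1: 9→24, due 82, tardiness 0
T2: 24→40, due 44, tardiness 0
T5: 40→58, due 88, tardiness 0
T8: 58→78, due 92, tardiness 0
T7: 78→99, due 77, tardiness 22
T4: 99→121, due 83, tardiness 38
Maximum = 38.

38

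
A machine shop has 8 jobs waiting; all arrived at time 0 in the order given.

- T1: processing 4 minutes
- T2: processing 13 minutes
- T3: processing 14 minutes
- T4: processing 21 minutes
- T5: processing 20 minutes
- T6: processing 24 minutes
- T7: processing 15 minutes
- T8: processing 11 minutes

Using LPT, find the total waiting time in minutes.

533

LPT (decreasing processing time): T6 T4 T5 T7 T3 T2 T8 T1.
T6: waits 0, runs 0→24
T4: waits 24, runs 24→45
T5: waits 45, runs 45→65
T7: waits 65, runs 65→80
T3: waits 80, runs 80→94
T2: waits 94, runs 94→107
T8: waits 107, runs 107→118
T1: waits 118, runs 118→122
Sum = 0+24+45+65+80+94+107+118 = 533.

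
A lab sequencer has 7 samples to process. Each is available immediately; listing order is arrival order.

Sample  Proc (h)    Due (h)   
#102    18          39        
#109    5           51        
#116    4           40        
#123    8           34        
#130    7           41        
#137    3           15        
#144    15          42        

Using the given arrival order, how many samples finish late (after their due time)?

FIFO (arrival order): #102 #109 #116 #123 #130 #137 #144.
#102: 0→18, due 39, tardiness 0
#109: 18→23, due 51, tardiness 0
#116: 23→27, due 40, tardiness 0
#123: 27→35, due 34, tardiness 1
#130: 35→42, due 41, tardiness 1
#137: 42→45, due 15, tardiness 30
#144: 45→60, due 42, tardiness 18
Late samples: 4.

4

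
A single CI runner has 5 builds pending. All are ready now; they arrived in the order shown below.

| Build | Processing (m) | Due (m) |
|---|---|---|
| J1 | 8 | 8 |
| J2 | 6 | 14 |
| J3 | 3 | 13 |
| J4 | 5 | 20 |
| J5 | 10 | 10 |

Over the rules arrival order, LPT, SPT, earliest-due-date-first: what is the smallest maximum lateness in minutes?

FIFO (arrival order): J1 J2 J3 J4 J5.
J1: 0→8, due 8, lateness 0
J2: 8→14, due 14, lateness 0
J3: 14→17, due 13, lateness 4
J4: 17→22, due 20, lateness 2
J5: 22→32, due 10, lateness 22
Maximum = 22.
LPT (decreasing processing time): J5 J1 J2 J4 J3.
J5: 0→10, due 10, lateness 0
J1: 10→18, due 8, lateness 10
J2: 18→24, due 14, lateness 10
J4: 24→29, due 20, lateness 9
J3: 29→32, due 13, lateness 19
Maximum = 19.
SPT (increasing processing time): J3 J4 J2 J1 J5.
J3: 0→3, due 13, lateness -10
J4: 3→8, due 20, lateness -12
J2: 8→14, due 14, lateness 0
J1: 14→22, due 8, lateness 14
J5: 22→32, due 10, lateness 22
Maximum = 22.
EDD (increasing due date): J1 J5 J3 J2 J4.
J1: 0→8, due 8, lateness 0
J5: 8→18, due 10, lateness 8
J3: 18→21, due 13, lateness 8
J2: 21→27, due 14, lateness 13
J4: 27→32, due 20, lateness 12
Maximum = 13.
FIFO 22, LPT 19, SPT 22, EDD 13 → minimum 13.

13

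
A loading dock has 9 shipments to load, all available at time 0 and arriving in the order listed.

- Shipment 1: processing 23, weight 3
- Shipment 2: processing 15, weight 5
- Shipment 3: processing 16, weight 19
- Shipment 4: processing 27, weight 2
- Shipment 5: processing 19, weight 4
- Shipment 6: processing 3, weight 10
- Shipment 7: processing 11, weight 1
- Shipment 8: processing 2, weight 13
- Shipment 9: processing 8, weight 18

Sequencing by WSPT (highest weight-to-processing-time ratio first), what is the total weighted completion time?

1936

WSPT (decreasing weight/processing-time ratio): Shipment 8 Shipment 6 Shipment 9 Shipment 3 Shipment 2 Shipment 5 Shipment 1 Shipment 7 Shipment 4.
Shipment 8: finishes 2, weight 13, w·C = 26
Shipment 6: finishes 5, weight 10, w·C = 50
Shipment 9: finishes 13, weight 18, w·C = 234
Shipment 3: finishes 29, weight 19, w·C = 551
Shipment 2: finishes 44, weight 5, w·C = 220
Shipment 5: finishes 63, weight 4, w·C = 252
Shipment 1: finishes 86, weight 3, w·C = 258
Shipment 7: finishes 97, weight 1, w·C = 97
Shipment 4: finishes 124, weight 2, w·C = 248
Sum = 26+50+234+551+220+252+258+97+248 = 1936.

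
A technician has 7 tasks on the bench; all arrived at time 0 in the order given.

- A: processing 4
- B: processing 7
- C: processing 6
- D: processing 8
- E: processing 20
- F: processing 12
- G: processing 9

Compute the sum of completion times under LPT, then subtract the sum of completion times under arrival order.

LPT (decreasing processing time): E F G D B C A.
E: 0→20
F: 20→32
G: 32→41
D: 41→49
B: 49→56
C: 56→62
A: 62→66
Sum = 20+32+41+49+56+62+66 = 326.
FIFO (arrival order): A B C D E F G.
A: 0→4
B: 4→11
C: 11→17
D: 17→25
E: 25→45
F: 45→57
G: 57→66
Sum = 4+11+17+25+45+57+66 = 225.
Difference = 326 − 225 = 101.

101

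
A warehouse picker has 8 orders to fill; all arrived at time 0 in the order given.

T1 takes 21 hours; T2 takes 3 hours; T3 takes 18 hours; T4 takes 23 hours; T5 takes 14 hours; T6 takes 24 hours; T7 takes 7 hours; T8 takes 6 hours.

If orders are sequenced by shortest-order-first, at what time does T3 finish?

SPT (increasing processing time): T2 T8 T7 T5 T3 T1 T4 T6.
T2: 0→3
T8: 3→9
T7: 9→16
T5: 16→30
T3: 30→48

48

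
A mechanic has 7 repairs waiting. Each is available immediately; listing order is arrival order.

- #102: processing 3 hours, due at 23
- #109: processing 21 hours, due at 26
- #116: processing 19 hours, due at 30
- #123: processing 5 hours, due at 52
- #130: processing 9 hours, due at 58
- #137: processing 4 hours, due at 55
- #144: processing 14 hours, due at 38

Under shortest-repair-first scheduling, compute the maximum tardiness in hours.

SPT (increasing processing time): #102 #137 #123 #130 #144 #116 #109.
#102: 0→3, due 23, tardiness 0
#137: 3→7, due 55, tardiness 0
#123: 7→12, due 52, tardiness 0
#130: 12→21, due 58, tardiness 0
#144: 21→35, due 38, tardiness 0
#116: 35→54, due 30, tardiness 24
#109: 54→75, due 26, tardiness 49
Maximum = 49.

49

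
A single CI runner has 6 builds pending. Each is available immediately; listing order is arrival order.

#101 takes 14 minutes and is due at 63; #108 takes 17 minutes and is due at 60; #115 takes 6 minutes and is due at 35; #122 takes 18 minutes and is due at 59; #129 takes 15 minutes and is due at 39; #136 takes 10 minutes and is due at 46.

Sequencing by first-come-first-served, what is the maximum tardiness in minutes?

34

FIFO (arrival order): #101 #108 #115 #122 #129 #136.
#101: 0→14, due 63, tardiness 0
#108: 14→31, due 60, tardiness 0
#115: 31→37, due 35, tardiness 2
#122: 37→55, due 59, tardiness 0
#129: 55→70, due 39, tardiness 31
#136: 70→80, due 46, tardiness 34
Maximum = 34.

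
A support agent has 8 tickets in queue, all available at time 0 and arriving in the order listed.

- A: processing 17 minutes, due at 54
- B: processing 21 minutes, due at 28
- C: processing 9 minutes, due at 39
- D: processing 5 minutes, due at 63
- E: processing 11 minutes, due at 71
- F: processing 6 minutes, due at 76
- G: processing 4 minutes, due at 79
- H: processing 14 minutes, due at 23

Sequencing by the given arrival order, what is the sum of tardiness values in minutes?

FIFO (arrival order): A B C D E F G H.
A: 0→17, due 54, tardiness 0
B: 17→38, due 28, tardiness 10
C: 38→47, due 39, tardiness 8
D: 47→52, due 63, tardiness 0
E: 52→63, due 71, tardiness 0
F: 63→69, due 76, tardiness 0
G: 69→73, due 79, tardiness 0
H: 73→87, due 23, tardiness 64
Sum = 0+10+8+0+0+0+0+64 = 82.

82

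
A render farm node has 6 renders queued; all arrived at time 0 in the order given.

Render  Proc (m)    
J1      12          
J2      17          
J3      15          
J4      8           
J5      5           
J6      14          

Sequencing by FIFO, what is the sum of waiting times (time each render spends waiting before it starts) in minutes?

FIFO (arrival order): J1 J2 J3 J4 J5 J6.
J1: waits 0, runs 0→12
J2: waits 12, runs 12→29
J3: waits 29, runs 29→44
J4: waits 44, runs 44→52
J5: waits 52, runs 52→57
J6: waits 57, runs 57→71
Sum = 0+12+29+44+52+57 = 194.

194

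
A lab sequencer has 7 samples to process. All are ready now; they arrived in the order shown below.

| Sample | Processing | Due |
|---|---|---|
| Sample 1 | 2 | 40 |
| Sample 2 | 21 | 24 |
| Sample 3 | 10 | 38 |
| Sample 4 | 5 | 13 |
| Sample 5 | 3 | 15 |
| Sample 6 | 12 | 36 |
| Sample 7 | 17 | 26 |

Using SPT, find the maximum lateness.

SPT (increasing processing time): Sample 1 Sample 5 Sample 4 Sample 3 Sample 6 Sample 7 Sample 2.
Sample 1: 0→2, due 40, lateness -38
Sample 5: 2→5, due 15, lateness -10
Sample 4: 5→10, due 13, lateness -3
Sample 3: 10→20, due 38, lateness -18
Sample 6: 20→32, due 36, lateness -4
Sample 7: 32→49, due 26, lateness 23
Sample 2: 49→70, due 24, lateness 46
Maximum = 46.

46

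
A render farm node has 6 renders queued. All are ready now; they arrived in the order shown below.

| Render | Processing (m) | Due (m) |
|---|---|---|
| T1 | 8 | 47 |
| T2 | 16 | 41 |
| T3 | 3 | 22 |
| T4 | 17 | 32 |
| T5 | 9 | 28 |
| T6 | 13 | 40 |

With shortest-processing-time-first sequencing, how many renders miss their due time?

2

SPT (increasing processing time): T3 T1 T5 T6 T2 T4.
T3: 0→3, due 22, tardiness 0
T1: 3→11, due 47, tardiness 0
T5: 11→20, due 28, tardiness 0
T6: 20→33, due 40, tardiness 0
T2: 33→49, due 41, tardiness 8
T4: 49→66, due 32, tardiness 34
Late renders: 2.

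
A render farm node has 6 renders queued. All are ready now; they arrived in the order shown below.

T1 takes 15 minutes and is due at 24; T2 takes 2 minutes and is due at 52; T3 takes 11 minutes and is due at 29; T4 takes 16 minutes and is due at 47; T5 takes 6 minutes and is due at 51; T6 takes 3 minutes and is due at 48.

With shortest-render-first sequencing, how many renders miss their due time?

2

SPT (increasing processing time): T2 T6 T5 T3 T1 T4.
T2: 0→2, due 52, tardiness 0
T6: 2→5, due 48, tardiness 0
T5: 5→11, due 51, tardiness 0
T3: 11→22, due 29, tardiness 0
T1: 22→37, due 24, tardiness 13
T4: 37→53, due 47, tardiness 6
Late renders: 2.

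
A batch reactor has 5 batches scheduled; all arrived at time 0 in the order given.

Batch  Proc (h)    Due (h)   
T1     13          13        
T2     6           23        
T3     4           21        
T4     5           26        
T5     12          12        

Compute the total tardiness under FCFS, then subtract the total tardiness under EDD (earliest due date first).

-14

FIFO (arrival order): T1 T2 T3 T4 T5.
T1: 0→13, due 13, tardiness 0
T2: 13→19, due 23, tardiness 0
T3: 19→23, due 21, tardiness 2
T4: 23→28, due 26, tardiness 2
T5: 28→40, due 12, tardiness 28
Sum = 0+0+2+2+28 = 32.
EDD (increasing due date): T5 T1 T3 T2 T4.
T5: 0→12, due 12, tardiness 0
T1: 12→25, due 13, tardiness 12
T3: 25→29, due 21, tardiness 8
T2: 29→35, due 23, tardiness 12
T4: 35→40, due 26, tardiness 14
Sum = 0+12+8+12+14 = 46.
Difference = 32 − 46 = -14.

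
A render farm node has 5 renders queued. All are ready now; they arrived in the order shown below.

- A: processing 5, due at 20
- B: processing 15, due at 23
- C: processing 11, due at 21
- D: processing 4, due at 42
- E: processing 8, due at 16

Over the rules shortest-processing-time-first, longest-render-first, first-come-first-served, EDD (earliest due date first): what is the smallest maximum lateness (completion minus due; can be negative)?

SPT (increasing processing time): D A E C B.
D: 0→4, due 42, lateness -38
A: 4→9, due 20, lateness -11
E: 9→17, due 16, lateness 1
C: 17→28, due 21, lateness 7
B: 28→43, due 23, lateness 20
Maximum = 20.
LPT (decreasing processing time): B C E A D.
B: 0→15, due 23, lateness -8
C: 15→26, due 21, lateness 5
E: 26→34, due 16, lateness 18
A: 34→39, due 20, lateness 19
D: 39→43, due 42, lateness 1
Maximum = 19.
FIFO (arrival order): A B C D E.
A: 0→5, due 20, lateness -15
B: 5→20, due 23, lateness -3
C: 20→31, due 21, lateness 10
D: 31→35, due 42, lateness -7
E: 35→43, due 16, lateness 27
Maximum = 27.
EDD (increasing due date): E A C B D.
E: 0→8, due 16, lateness -8
A: 8→13, due 20, lateness -7
C: 13→24, due 21, lateness 3
B: 24→39, due 23, lateness 16
D: 39→43, due 42, lateness 1
Maximum = 16.
SPT 20, LPT 19, FIFO 27, EDD 16 → minimum 16.

16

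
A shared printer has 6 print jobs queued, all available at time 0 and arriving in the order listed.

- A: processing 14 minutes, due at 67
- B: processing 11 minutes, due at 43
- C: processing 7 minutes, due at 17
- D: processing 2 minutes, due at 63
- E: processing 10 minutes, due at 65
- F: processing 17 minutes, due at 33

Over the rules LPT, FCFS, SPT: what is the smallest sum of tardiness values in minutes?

LPT (decreasing processing time): F A B E C D.
F: 0→17, due 33, tardiness 0
A: 17→31, due 67, tardiness 0
B: 31→42, due 43, tardiness 0
E: 42→52, due 65, tardiness 0
C: 52→59, due 17, tardiness 42
D: 59→61, due 63, tardiness 0
Sum = 0+0+0+0+42+0 = 42.
FIFO (arrival order): A B C D E F.
A: 0→14, due 67, tardiness 0
B: 14→25, due 43, tardiness 0
C: 25→32, due 17, tardiness 15
D: 32→34, due 63, tardiness 0
E: 34→44, due 65, tardiness 0
F: 44→61, due 33, tardiness 28
Sum = 0+0+15+0+0+28 = 43.
SPT (increasing processing time): D C E B A F.
D: 0→2, due 63, tardiness 0
C: 2→9, due 17, tardiness 0
E: 9→19, due 65, tardiness 0
B: 19→30, due 43, tardiness 0
A: 30→44, due 67, tardiness 0
F: 44→61, due 33, tardiness 28
Sum = 0+0+0+0+0+28 = 28.
LPT 42, FIFO 43, SPT 28 → minimum 28.

28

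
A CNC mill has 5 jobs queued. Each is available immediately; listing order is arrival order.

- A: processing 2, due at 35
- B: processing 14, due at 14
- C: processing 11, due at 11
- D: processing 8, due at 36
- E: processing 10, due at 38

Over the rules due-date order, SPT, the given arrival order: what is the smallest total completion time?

108

EDD (increasing due date): C B A D E.
C: 0→11
B: 11→25
A: 25→27
D: 27→35
E: 35→45
Sum = 11+25+27+35+45 = 143.
SPT (increasing processing time): A D E C B.
A: 0→2
D: 2→10
E: 10→20
C: 20→31
B: 31→45
Sum = 2+10+20+31+45 = 108.
FIFO (arrival order): A B C D E.
A: 0→2
B: 2→16
C: 16→27
D: 27→35
E: 35→45
Sum = 2+16+27+35+45 = 125.
EDD 143, SPT 108, FIFO 125 → minimum 108.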